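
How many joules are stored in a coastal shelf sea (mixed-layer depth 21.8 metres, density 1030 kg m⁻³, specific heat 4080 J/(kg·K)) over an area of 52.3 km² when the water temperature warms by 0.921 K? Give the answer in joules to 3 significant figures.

4.41×10^15 J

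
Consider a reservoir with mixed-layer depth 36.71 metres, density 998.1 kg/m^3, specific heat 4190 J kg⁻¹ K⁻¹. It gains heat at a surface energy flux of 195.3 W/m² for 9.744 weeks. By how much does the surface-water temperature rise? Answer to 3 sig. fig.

Areal heat capacity C = ρ c_p D = 998.1 × 4190 × 36.71 = 1.54×10^8 J m⁻² K⁻¹.
Net heat input Q = F Δt = 195.3 × (9.744 weeks × 6.048×10^5 s/week) = 1.15×10^9 J/m².
ΔT = Q / C = 1.15×10^9 / 1.54×10^8 = 7.50 K.

7.50 K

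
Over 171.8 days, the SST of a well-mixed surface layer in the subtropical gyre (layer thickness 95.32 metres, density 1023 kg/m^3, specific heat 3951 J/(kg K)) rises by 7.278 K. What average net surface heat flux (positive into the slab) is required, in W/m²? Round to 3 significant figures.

189

Areal heat capacity C = ρ c_p D = 1023 × 3951 × 95.32 = 3.85×10^8 J/(m^2 K).
Required heat per unit area: Q = C ΔT = 3.85×10^8 × 7.278 = 2.80×10^9 J/m².
Flux F = Q / Δt = 2.80×10^9 / 1.48×10^7 s = 189 W/m².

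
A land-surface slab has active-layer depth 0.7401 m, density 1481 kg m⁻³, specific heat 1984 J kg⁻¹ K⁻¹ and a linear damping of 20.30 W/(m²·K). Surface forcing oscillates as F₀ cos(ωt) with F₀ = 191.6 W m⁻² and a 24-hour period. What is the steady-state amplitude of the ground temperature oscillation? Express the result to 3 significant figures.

1.20 K

Areal heat capacity C = ρ c_p D = 1481 × 1984 × 0.7401 = 2.17×10^6 J/(m^2 K).
Angular frequency ω = 2π / T = 2π / 86400 s = 7.27×10^-5 s⁻¹.
√((Cω)² + λ²) = √((158)² + 20.30²) = 159 W/(m²·K).
Amplitude A = F₀ / √((Cω)²+λ²) = 191.6 / 159 = 1.20 K.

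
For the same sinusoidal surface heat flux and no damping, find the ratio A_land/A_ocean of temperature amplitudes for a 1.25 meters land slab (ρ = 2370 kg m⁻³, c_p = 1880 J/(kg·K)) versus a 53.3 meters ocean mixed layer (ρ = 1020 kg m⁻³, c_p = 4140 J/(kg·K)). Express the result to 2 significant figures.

C_ocean = 1020 × 4140 × 53.3 = 2.25×10^8 J/(m²·K).
C_land = 2370 × 1880 × 1.25 = 5.57×10^6 J/(m²·K).
Undamped amplitude ∝ 1/C, so A_land/A_ocean = C_ocean/C_land = 40.4.

40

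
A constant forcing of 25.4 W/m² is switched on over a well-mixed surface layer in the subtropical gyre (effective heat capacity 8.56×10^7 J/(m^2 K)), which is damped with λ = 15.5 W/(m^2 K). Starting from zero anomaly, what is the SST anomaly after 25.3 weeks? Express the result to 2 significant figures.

1.5 K

Areal heat capacity C = 8.56×10^7 J/(m^2 K) (given).
τ = C / λ = 8.56×10^7 / 15.5 = 5.52×10^6 s.
Equilibrium anomaly ΔT_eq = F / λ = 25.4 / 15.5 = 1.64 K.
t = 25.3 weeks = 1.53×10^7 s, so t/τ = 2.77.
ΔT(t) = ΔT_eq (1 − e^(−t/τ)) = 1.64 × (1 − e^−2.77) = 1.54 K.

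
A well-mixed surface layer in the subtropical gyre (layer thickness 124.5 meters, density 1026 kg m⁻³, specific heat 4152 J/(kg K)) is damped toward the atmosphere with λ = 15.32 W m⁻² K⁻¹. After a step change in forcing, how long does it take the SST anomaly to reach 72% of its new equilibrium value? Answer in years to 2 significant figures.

Areal heat capacity C = ρ c_p D = 1026 × 4152 × 124.5 = 5.30×10^8 J/(m²·K).
τ = C / λ = 5.30×10^8 / 15.32 = 3.46×10^7 s.
Fraction reached: 1 − e^(−t/τ) = 0.72 ⇒ t = −τ ln(1 − 0.72) = τ × 1.27.
t = 4.41×10^7 s = 1.40 years.

1.4 years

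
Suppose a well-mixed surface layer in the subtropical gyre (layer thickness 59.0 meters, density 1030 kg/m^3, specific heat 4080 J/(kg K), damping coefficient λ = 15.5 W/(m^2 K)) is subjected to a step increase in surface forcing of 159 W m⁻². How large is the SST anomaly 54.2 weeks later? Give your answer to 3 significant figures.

Areal heat capacity C = ρ c_p D = 1030 × 4080 × 59.0 = 2.48×10^8 J/(m²·K).
τ = C / λ = 2.48×10^8 / 15.5 = 1.60×10^7 s.
Equilibrium anomaly ΔT_eq = F / λ = 159 / 15.5 = 10.3 K.
t = 54.2 weeks = 3.28×10^7 s, so t/τ = 2.05.
ΔT(t) = ΔT_eq (1 − e^(−t/τ)) = 10.3 × (1 − e^−2.05) = 8.94 K.

8.94 K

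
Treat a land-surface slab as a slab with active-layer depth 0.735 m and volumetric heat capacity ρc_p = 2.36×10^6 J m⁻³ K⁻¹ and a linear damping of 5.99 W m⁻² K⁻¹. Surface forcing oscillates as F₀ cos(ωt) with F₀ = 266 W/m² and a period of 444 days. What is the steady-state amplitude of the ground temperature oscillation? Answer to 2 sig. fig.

44 K

Areal heat capacity C = ρc_p × D = 2.36×10^6 × 0.735 = 1.73×10^6 J/(m²·K).
Angular frequency ω = 2π / T = 2π / 3.84×10^7 s = 1.64×10^-7 s⁻¹.
√((Cω)² + λ²) = √((0.284)² + 5.99²) = 6.00 W/(m²·K).
Amplitude A = F₀ / √((Cω)²+λ²) = 266 / 6.00 = 44.4 K.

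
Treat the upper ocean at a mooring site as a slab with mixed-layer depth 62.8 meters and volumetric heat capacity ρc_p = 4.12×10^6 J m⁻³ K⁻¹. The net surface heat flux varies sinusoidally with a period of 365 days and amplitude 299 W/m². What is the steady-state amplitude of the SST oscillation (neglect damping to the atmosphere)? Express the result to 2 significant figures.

Areal heat capacity C = ρc_p × D = 4.12×10^6 × 62.8 = 2.59×10^8 J/(m²·K).
Angular frequency ω = 2π / T = 2π / 3.15×10^7 s = 1.99×10^-7 s⁻¹.
Cω = 2.59×10^8 × 1.99×10^-7 = 51.6 W/(m²·K).
Amplitude A = F₀ / (Cω) = 299 / 51.6 = 5.80 K.

5.8 K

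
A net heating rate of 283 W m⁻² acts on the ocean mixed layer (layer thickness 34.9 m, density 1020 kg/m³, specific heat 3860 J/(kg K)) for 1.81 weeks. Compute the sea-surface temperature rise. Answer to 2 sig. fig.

Areal heat capacity C = ρ c_p D = 1020 × 3860 × 34.9 = 1.37×10^8 J m⁻² K⁻¹.
Net heat input Q = F Δt = 283 × (1.81 weeks × 6.048×10^5 s/week) = 3.10×10^8 J/m².
ΔT = Q / C = 3.10×10^8 / 1.37×10^8 = 2.25 K.

2.3 K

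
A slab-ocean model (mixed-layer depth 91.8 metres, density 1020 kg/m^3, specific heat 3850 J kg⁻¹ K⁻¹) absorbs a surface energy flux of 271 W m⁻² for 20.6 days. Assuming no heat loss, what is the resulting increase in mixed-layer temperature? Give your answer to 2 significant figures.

1.3 K

Areal heat capacity C = ρ c_p D = 1020 × 3850 × 91.8 = 3.60×10^8 J m⁻² K⁻¹.
Net heat input Q = F Δt = 271 × (20.6 days × 86400 s/day) = 4.82×10^8 J/m².
ΔT = Q / C = 4.82×10^8 / 3.60×10^8 = 1.34 K.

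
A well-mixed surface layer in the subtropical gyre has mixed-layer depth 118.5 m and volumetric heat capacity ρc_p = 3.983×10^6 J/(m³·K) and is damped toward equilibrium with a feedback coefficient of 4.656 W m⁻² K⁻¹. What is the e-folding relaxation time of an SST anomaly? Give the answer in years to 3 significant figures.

3.21 years

Areal heat capacity C = ρc_p × D = 3.983×10^6 × 118.5 = 4.72×10^8 J m⁻² K⁻¹.
Relaxation time τ = C / λ = 4.72×10^8 / 4.656 = 1.01×10^8 s.
In years: 1.01×10^8 s / (3.156×10^7 s/year) = 3.21 years.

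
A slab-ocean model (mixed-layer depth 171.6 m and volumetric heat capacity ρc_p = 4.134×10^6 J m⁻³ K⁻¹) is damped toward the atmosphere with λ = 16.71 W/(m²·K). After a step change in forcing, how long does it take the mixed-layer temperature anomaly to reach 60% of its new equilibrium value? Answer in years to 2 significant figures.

Areal heat capacity C = ρc_p × D = 4.134×10^6 × 171.6 = 7.09×10^8 J m⁻² K⁻¹.
τ = C / λ = 7.09×10^8 / 16.71 = 4.25×10^7 s.
Fraction reached: 1 − e^(−t/τ) = 0.60 ⇒ t = −τ ln(1 − 0.60) = τ × 0.916.
t = 3.89×10^7 s = 1.23 years.

1.2 years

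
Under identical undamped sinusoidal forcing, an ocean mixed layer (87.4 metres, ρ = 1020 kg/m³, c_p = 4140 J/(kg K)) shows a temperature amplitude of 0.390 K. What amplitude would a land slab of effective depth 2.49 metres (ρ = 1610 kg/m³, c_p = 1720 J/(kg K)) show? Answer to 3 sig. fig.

20.9 K

C_ocean = 3.69×10^8 J/(m²·K); C_land = 6.90×10^6 J/(m²·K).
A ∝ 1/C ⇒ A_land = A_ocean × C_ocean/C_land = 0.390 × 53.5 = 20.9 K.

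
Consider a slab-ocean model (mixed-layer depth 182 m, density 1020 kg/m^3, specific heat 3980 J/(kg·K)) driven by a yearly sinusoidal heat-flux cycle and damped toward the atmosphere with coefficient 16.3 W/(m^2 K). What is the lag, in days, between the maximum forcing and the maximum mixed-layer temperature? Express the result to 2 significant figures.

85 days

Areal heat capacity C = ρ c_p D = 1020 × 3980 × 182 = 7.39×10^8 J m⁻² K⁻¹.
ω = 2π / 3.15×10^7 s = 1.99×10^-7 s⁻¹.
Phase lag φ = arctan(Cω/λ) = arctan(147/16.3) = 1.46 rad.
Time lag = φ / ω = 1.46 / 1.99×10^-7 = 7.33×10^6 s = 84.8 days.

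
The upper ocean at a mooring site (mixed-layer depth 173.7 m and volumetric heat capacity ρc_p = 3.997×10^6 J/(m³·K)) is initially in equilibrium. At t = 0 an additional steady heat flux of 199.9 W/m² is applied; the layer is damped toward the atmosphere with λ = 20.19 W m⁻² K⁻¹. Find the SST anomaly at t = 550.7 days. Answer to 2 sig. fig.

Areal heat capacity C = ρc_p × D = 3.997×10^6 × 173.7 = 6.94×10^8 J/(m^2 K).
τ = C / λ = 6.94×10^8 / 20.19 = 3.44×10^7 s.
Equilibrium anomaly ΔT_eq = F / λ = 199.9 / 20.19 = 9.90 K.
t = 550.7 days = 4.76×10^7 s, so t/τ = 1.38.
ΔT(t) = ΔT_eq (1 − e^(−t/τ)) = 9.90 × (1 − e^−1.38) = 7.42 K.

7.4 K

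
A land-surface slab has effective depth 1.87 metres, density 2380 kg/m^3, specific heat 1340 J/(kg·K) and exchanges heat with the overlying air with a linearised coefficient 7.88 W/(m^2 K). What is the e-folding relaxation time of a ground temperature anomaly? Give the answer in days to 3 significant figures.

Areal heat capacity C = ρ c_p D = 2380 × 1340 × 1.87 = 5.96×10^6 J/(m²·K).
Relaxation time τ = C / λ = 5.96×10^6 / 7.88 = 7.57×10^5 s.
In days: 7.57×10^5 s / (86400 s/day) = 8.76 days.

8.76 days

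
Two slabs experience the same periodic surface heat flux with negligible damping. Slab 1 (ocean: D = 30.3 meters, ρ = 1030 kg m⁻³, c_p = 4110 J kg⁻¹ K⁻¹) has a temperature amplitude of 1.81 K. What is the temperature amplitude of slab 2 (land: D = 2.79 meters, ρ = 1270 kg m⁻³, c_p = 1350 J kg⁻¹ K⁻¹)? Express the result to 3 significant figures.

C_ocean = 1.28×10^8 J/(m²·K); C_land = 4.78×10^6 J/(m²·K).
A ∝ 1/C ⇒ A_land = A_ocean × C_ocean/C_land = 1.81 × 26.8 = 48.5 K.

48.5 K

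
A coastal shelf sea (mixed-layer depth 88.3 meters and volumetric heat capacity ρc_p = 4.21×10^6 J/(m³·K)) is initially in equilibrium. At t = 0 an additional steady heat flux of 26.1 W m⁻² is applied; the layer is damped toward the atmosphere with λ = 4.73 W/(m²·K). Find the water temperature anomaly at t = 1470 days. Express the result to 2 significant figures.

4.4 K

Areal heat capacity C = ρc_p × D = 4.21×10^6 × 88.3 = 3.72×10^8 J/(m^2 K).
τ = C / λ = 3.72×10^8 / 4.73 = 7.86×10^7 s.
Equilibrium anomaly ΔT_eq = F / λ = 26.1 / 4.73 = 5.52 K.
t = 1470 days = 1.27×10^8 s, so t/τ = 1.62.
ΔT(t) = ΔT_eq (1 − e^(−t/τ)) = 5.52 × (1 − e^−1.62) = 4.42 K.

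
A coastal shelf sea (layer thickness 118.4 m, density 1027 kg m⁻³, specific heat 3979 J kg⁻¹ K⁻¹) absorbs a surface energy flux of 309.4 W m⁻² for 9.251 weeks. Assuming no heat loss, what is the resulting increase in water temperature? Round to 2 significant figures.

Areal heat capacity C = ρ c_p D = 1027 × 3979 × 118.4 = 4.84×10^8 J/(m^2 K).
Net heat input Q = F Δt = 309.4 × (9.251 weeks × 6.048×10^5 s/week) = 1.73×10^9 J/m².
ΔT = Q / C = 1.73×10^9 / 4.84×10^8 = 3.58 K.

3.6 K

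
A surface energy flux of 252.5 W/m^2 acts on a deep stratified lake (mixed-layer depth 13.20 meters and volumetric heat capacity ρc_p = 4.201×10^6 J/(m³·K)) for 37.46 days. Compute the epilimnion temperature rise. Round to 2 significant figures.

Areal heat capacity C = ρc_p × D = 4.201×10^6 × 13.20 = 5.55×10^7 J m⁻² K⁻¹.
Net heat input Q = F Δt = 252.5 × (37.46 days × 86400 s/day) = 8.17×10^8 J/m².
ΔT = Q / C = 8.17×10^8 / 5.55×10^7 = 14.7 K.

15 K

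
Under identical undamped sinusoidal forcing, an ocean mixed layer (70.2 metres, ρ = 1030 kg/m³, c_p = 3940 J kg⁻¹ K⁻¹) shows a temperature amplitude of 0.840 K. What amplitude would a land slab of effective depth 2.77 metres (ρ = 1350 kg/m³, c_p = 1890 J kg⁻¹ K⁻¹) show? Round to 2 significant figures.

34 K

C_ocean = 2.85×10^8 J/(m²·K); C_land = 7.07×10^6 J/(m²·K).
A ∝ 1/C ⇒ A_land = A_ocean × C_ocean/C_land = 0.840 × 40.3 = 33.9 K.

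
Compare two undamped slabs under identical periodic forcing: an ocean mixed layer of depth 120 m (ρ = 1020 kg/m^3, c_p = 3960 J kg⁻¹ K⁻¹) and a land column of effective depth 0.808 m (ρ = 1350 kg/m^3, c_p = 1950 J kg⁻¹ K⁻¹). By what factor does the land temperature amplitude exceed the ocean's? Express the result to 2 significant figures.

230

C_ocean = 1020 × 3960 × 120 = 4.85×10^8 J/(m²·K).
C_land = 1350 × 1950 × 0.808 = 2.13×10^6 J/(m²·K).
Undamped amplitude ∝ 1/C, so A_land/A_ocean = C_ocean/C_land = 228.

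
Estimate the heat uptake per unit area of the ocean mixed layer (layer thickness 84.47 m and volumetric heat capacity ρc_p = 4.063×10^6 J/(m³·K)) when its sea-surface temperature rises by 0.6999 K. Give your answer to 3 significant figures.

2.40×10^8

Areal heat capacity C = ρc_p × D = 4.063×10^6 × 84.47 = 3.43×10^8 J m⁻² K⁻¹.
ΔQ = C ΔT = 3.43×10^8 × 0.6999 = 2.40×10^8 J/m².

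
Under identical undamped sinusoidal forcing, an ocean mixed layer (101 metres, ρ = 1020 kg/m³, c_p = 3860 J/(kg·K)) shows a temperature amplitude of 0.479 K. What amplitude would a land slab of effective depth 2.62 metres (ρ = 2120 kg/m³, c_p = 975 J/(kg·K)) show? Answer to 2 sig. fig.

35 K

C_ocean = 3.98×10^8 J/(m²·K); C_land = 5.42×10^6 J/(m²·K).
A ∝ 1/C ⇒ A_land = A_ocean × C_ocean/C_land = 0.479 × 73.4 = 35.2 K.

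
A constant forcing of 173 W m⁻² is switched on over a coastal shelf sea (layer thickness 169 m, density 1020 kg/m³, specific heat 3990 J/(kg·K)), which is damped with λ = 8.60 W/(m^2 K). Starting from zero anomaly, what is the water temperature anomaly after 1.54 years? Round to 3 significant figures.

Areal heat capacity C = ρ c_p D = 1020 × 3990 × 169 = 6.88×10^8 J m⁻² K⁻¹.
τ = C / λ = 6.88×10^8 / 8.60 = 8.00×10^7 s.
Equilibrium anomaly ΔT_eq = F / λ = 173 / 8.60 = 20.1 K.
t = 1.54 years = 4.86×10^7 s, so t/τ = 0.608.
ΔT(t) = ΔT_eq (1 − e^(−t/τ)) = 20.1 × (1 − e^−0.608) = 9.16 K.

9.16 K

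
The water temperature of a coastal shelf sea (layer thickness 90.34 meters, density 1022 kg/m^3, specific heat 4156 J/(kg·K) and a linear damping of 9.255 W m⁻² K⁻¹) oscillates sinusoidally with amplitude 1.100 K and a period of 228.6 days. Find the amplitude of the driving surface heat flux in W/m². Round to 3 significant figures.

135

Areal heat capacity C = ρ c_p D = 1022 × 4156 × 90.34 = 3.84×10^8 J/(m^2 K).
ω = 2π / 1.98×10^7 s = 3.18×10^-7 s⁻¹.
√((Cω)² + λ²) = √((122)² + 9.255²) = 122 W/(m²·K).
F₀ = A × √((Cω)²+λ²) = 1.100 × 122 = 135 W/m².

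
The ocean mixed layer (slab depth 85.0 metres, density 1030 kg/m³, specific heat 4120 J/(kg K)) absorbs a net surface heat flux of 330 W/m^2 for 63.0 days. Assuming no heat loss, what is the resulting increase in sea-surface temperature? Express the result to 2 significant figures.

Areal heat capacity C = ρ c_p D = 1030 × 4120 × 85.0 = 3.61×10^8 J m⁻² K⁻¹.
Net heat input Q = F Δt = 330 × (63.0 days × 86400 s/day) = 1.80×10^9 J/m².
ΔT = Q / C = 1.80×10^9 / 3.61×10^8 = 4.98 K.

5.0 K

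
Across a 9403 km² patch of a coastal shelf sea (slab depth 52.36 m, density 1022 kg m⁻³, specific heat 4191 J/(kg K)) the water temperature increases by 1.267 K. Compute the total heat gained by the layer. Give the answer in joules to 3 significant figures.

2.67×10^18 J

Areal heat capacity C = ρ c_p D = 1022 × 4191 × 52.36 = 2.24×10^8 J m⁻² K⁻¹.
Heat per unit area: q = C ΔT = 2.24×10^8 × 1.267 = 2.84×10^8 J/m².
Total heat: Q = q × A = 2.84×10^8 × (9403 × 10⁶ m²) = 2.67×10^18 J.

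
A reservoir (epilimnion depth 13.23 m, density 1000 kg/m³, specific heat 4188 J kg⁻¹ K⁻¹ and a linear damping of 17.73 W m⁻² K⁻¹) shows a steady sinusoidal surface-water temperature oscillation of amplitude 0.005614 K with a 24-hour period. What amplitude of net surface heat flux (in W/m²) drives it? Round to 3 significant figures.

Areal heat capacity C = ρ c_p D = 1000 × 4188 × 13.23 = 5.54×10^7 J/(m²·K).
ω = 2π / 86400 s = 7.27×10^-5 s⁻¹.
√((Cω)² + λ²) = √((4030)² + 17.73²) = 4030 W/(m²·K).
F₀ = A × √((Cω)²+λ²) = 0.005614 × 4030 = 22.6 W/m².

22.6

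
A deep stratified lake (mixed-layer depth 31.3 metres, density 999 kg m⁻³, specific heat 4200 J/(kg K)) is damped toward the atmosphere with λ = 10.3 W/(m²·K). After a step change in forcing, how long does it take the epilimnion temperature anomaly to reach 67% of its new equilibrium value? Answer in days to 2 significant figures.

160 days

Areal heat capacity C = ρ c_p D = 999 × 4200 × 31.3 = 1.31×10^8 J/(m²·K).
τ = C / λ = 1.31×10^8 / 10.3 = 1.28×10^7 s.
Fraction reached: 1 − e^(−t/τ) = 0.67 ⇒ t = −τ ln(1 − 0.67) = τ × 1.11.
t = 1.41×10^7 s = 164 days.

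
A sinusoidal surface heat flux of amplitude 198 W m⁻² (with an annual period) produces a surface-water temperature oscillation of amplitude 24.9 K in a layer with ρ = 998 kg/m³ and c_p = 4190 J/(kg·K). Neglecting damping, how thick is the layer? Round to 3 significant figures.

9.54 m

ω = 2π / 3.15×10^7 s = 1.99×10^-7 s⁻¹.
Required C = F₀ / (A ω) = 198 / (24.9 × 1.99×10^-7) = 3.99×10^7 J/(m²·K).
D = C / (ρ c_p) = 3.99×10^7 / (998 × 4190) = 9.54 m.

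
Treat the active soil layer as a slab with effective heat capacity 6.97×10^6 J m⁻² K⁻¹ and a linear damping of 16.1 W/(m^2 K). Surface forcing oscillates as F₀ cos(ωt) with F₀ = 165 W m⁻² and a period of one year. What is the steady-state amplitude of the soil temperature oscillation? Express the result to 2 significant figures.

10 K

Areal heat capacity C = 6.97×10^6 J m⁻² K⁻¹ (given).
Angular frequency ω = 2π / T = 2π / 3.15×10^7 s = 1.99×10^-7 s⁻¹.
√((Cω)² + λ²) = √((1.39)² + 16.1²) = 16.2 W/(m²·K).
Amplitude A = F₀ / √((Cω)²+λ²) = 165 / 16.2 = 10.2 K.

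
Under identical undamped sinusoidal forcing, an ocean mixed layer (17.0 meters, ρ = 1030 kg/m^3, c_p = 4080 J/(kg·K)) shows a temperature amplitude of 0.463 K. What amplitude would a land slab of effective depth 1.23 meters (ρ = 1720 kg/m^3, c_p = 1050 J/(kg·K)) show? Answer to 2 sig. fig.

C_ocean = 7.14×10^7 J/(m²·K); C_land = 2.22×10^6 J/(m²·K).
A ∝ 1/C ⇒ A_land = A_ocean × C_ocean/C_land = 0.463 × 32.2 = 14.9 K.

15 K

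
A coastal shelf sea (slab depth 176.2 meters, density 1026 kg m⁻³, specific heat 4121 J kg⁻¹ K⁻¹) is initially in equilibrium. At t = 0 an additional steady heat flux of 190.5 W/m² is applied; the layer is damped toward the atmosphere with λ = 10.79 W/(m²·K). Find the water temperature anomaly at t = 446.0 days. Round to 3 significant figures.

Areal heat capacity C = ρ c_p D = 1026 × 4121 × 176.2 = 7.45×10^8 J/(m²·K).
τ = C / λ = 7.45×10^8 / 10.79 = 6.90×10^7 s.
Equilibrium anomaly ΔT_eq = F / λ = 190.5 / 10.79 = 17.7 K.
t = 446.0 days = 3.85×10^7 s, so t/τ = 0.558.
ΔT(t) = ΔT_eq (1 − e^(−t/τ)) = 17.7 × (1 − e^−0.558) = 7.55 K.

7.55 K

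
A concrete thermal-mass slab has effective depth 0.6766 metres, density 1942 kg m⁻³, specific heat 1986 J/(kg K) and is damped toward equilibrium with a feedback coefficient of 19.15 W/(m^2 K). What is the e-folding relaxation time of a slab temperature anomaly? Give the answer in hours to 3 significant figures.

37.9 hours

Areal heat capacity C = ρ c_p D = 1942 × 1986 × 0.6766 = 2.61×10^6 J m⁻² K⁻¹.
Relaxation time τ = C / λ = 2.61×10^6 / 19.15 = 1.36×10^5 s.
In hours: 1.36×10^5 s / (3600 s/hour) = 37.9 hours.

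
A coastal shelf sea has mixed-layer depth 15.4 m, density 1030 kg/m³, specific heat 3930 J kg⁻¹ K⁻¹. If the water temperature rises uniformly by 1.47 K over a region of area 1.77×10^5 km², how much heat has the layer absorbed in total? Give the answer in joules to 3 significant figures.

1.62×10^19 J

Areal heat capacity C = ρ c_p D = 1030 × 3930 × 15.4 = 6.23×10^7 J m⁻² K⁻¹.
Heat per unit area: q = C ΔT = 6.23×10^7 × 1.47 = 9.16×10^7 J/m².
Total heat: Q = q × A = 9.16×10^7 × (1.77×10^5 × 10⁶ m²) = 1.62×10^19 J.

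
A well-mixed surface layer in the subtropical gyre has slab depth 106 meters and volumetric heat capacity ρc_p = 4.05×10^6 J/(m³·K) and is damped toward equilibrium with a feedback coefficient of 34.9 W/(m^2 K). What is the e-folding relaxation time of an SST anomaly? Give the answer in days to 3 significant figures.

142 days

Areal heat capacity C = ρc_p × D = 4.05×10^6 × 106 = 4.29×10^8 J m⁻² K⁻¹.
Relaxation time τ = C / λ = 4.29×10^8 / 34.9 = 1.23×10^7 s.
In days: 1.23×10^7 s / (86400 s/day) = 142 days.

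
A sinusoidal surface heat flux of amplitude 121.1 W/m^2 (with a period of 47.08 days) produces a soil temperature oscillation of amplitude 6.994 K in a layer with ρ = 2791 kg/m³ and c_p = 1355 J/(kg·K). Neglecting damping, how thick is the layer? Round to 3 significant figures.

2.96 m

ω = 2π / 4.07×10^6 s = 1.54×10^-6 s⁻¹.
Required C = F₀ / (A ω) = 121.1 / (6.994 × 1.54×10^-6) = 1.12×10^7 J/(m²·K).
D = C / (ρ c_p) = 1.12×10^7 / (2791 × 1355) = 2.96 m.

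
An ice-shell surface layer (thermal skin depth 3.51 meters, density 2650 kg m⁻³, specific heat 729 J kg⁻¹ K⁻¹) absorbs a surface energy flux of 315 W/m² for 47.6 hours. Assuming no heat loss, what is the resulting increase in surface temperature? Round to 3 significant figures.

7.96 K

Areal heat capacity C = ρ c_p D = 2650 × 729 × 3.51 = 6.78×10^6 J m⁻² K⁻¹.
Net heat input Q = F Δt = 315 × (47.6 hours × 3600 s/hour) = 5.40×10^7 J/m².
ΔT = Q / C = 5.40×10^7 / 6.78×10^6 = 7.96 K.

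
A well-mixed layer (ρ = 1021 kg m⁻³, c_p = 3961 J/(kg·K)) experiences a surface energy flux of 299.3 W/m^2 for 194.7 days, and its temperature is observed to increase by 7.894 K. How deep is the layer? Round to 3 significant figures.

Heat input Q = F Δt = 299.3 × 1.68×10^7 s = 5.03×10^9 J/m².
Required areal heat capacity C = Q / ΔT = 6.38×10^8 J/(m²·K).
Depth D = C / (ρ c_p) = 6.38×10^8 / (1021 × 3961) = 158 m.

158 m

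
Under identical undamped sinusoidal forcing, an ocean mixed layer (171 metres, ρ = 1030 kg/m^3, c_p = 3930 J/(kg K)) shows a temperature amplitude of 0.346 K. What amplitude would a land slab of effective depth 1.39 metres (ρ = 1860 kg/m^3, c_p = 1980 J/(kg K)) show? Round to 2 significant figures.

C_ocean = 6.92×10^8 J/(m²·K); C_land = 5.12×10^6 J/(m²·K).
A ∝ 1/C ⇒ A_land = A_ocean × C_ocean/C_land = 0.346 × 135 = 46.8 K.

47 K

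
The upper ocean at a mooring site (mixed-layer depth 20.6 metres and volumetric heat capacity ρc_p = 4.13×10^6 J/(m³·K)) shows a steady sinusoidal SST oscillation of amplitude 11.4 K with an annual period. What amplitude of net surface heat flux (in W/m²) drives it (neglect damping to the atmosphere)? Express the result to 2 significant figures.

190

Areal heat capacity C = ρc_p × D = 4.13×10^6 × 20.6 = 8.51×10^7 J/(m²·K).
ω = 2π / 3.15×10^7 s = 1.99×10^-7 s⁻¹.
Cω = 8.51×10^7 × 1.99×10^-7 = 17.0 W/(m²·K).
F₀ = A × Cω = 11.4 × 17.0 = 193 W/m².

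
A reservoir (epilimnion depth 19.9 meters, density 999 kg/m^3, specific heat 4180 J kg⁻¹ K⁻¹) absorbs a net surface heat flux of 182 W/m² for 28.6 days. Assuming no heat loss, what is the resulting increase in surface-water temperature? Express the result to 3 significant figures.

5.41 K

Areal heat capacity C = ρ c_p D = 999 × 4180 × 19.9 = 8.31×10^7 J/(m²·K).
Net heat input Q = F Δt = 182 × (28.6 days × 86400 s/day) = 4.50×10^8 J/m².
ΔT = Q / C = 4.50×10^8 / 8.31×10^7 = 5.41 K.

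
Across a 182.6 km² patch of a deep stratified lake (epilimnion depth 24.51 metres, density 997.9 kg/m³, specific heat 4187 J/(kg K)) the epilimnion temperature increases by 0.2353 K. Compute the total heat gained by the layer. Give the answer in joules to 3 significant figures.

4.40×10^15 J

Areal heat capacity C = ρ c_p D = 997.9 × 4187 × 24.51 = 1.02×10^8 J/(m²·K).
Heat per unit area: q = C ΔT = 1.02×10^8 × 0.2353 = 2.41×10^7 J/m².
Total heat: Q = q × A = 2.41×10^7 × (182.6 × 10⁶ m²) = 4.40×10^15 J.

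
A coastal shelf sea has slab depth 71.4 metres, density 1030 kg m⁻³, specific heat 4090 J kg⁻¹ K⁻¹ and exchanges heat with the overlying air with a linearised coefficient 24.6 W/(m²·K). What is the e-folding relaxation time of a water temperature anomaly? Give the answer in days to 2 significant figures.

Areal heat capacity C = ρ c_p D = 1030 × 4090 × 71.4 = 3.01×10^8 J/(m^2 K).
Relaxation time τ = C / λ = 3.01×10^8 / 24.6 = 1.22×10^7 s.
In days: 1.22×10^7 s / (86400 s/day) = 142 days.

140 days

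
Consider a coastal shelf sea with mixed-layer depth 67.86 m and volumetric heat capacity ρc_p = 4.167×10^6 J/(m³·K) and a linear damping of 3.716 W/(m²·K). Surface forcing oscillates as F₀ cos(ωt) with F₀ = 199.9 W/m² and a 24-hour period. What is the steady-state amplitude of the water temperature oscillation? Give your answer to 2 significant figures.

Areal heat capacity C = ρc_p × D = 4.167×10^6 × 67.86 = 2.83×10^8 J/(m^2 K).
Angular frequency ω = 2π / T = 2π / 86400 s = 7.27×10^-5 s⁻¹.
√((Cω)² + λ²) = √((20600)² + 3.716²) = 20600 W/(m²·K).
Amplitude A = F₀ / √((Cω)²+λ²) = 199.9 / 20600 = 0.00972 K.

0.0097 K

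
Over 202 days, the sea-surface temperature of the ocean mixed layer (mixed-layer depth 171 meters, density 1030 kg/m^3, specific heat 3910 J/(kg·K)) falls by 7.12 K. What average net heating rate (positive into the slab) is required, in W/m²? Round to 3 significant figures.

-281

Areal heat capacity C = ρ c_p D = 1030 × 3910 × 171 = 6.89×10^8 J/(m^2 K).
Required heat per unit area: Q = C ΔT = 6.89×10^8 × -7.12 = -4.90×10^9 J/m².
Flux F = Q / Δt = -4.90×10^9 / 1.75×10^7 s = -281 W/m².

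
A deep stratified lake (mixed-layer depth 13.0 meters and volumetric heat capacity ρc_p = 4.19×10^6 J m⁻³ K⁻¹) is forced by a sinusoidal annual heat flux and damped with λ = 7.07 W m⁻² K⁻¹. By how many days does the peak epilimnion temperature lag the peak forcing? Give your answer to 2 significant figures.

58 days

Areal heat capacity C = ρc_p × D = 4.19×10^6 × 13.0 = 5.45×10^7 J m⁻² K⁻¹.
ω = 2π / 3.15×10^7 s = 1.99×10^-7 s⁻¹.
Phase lag φ = arctan(Cω/λ) = arctan(10.9/7.07) = 0.993 rad.
Time lag = φ / ω = 0.993 / 1.99×10^-7 = 4.99×10^6 s = 57.7 days.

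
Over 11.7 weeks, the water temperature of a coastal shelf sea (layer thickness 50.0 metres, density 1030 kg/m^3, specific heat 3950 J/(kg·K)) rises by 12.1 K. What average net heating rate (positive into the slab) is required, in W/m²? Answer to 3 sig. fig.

Areal heat capacity C = ρ c_p D = 1030 × 3950 × 50.0 = 2.03×10^8 J/(m²·K).
Required heat per unit area: Q = C ΔT = 2.03×10^8 × 12.1 = 2.46×10^9 J/m².
Flux F = Q / Δt = 2.46×10^9 / 7.08×10^6 s = 348 W/m².

348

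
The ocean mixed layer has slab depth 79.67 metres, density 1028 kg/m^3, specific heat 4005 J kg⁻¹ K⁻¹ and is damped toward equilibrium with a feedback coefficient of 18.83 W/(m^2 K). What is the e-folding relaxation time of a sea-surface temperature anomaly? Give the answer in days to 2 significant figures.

200 days

Areal heat capacity C = ρ c_p D = 1028 × 4005 × 79.67 = 3.28×10^8 J m⁻² K⁻¹.
Relaxation time τ = C / λ = 3.28×10^8 / 18.83 = 1.74×10^7 s.
In days: 1.74×10^7 s / (86400 s/day) = 202 days.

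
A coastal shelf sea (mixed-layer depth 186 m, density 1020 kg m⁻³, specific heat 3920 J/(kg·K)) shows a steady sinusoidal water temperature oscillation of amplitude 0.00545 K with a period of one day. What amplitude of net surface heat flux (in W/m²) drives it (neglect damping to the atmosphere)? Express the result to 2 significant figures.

290

Areal heat capacity C = ρ c_p D = 1020 × 3920 × 186 = 7.44×10^8 J/(m^2 K).
ω = 2π / 86400 s = 7.27×10^-5 s⁻¹.
Cω = 7.44×10^8 × 7.27×10^-5 = 54100 W/(m²·K).
F₀ = A × Cω = 0.00545 × 54100 = 295 W/m².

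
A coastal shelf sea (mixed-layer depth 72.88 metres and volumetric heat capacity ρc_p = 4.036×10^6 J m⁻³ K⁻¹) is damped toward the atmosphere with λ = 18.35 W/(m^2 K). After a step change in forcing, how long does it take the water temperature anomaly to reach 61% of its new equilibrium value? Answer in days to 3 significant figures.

175 days

Areal heat capacity C = ρc_p × D = 4.036×10^6 × 72.88 = 2.94×10^8 J/(m²·K).
τ = C / λ = 2.94×10^8 / 18.35 = 1.60×10^7 s.
Fraction reached: 1 − e^(−t/τ) = 0.61 ⇒ t = −τ ln(1 − 0.61) = τ × 0.942.
t = 1.51×10^7 s = 175 days.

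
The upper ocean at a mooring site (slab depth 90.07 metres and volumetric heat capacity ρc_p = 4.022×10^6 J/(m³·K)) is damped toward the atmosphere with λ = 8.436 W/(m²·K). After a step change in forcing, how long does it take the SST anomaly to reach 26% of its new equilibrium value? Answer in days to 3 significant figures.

150 days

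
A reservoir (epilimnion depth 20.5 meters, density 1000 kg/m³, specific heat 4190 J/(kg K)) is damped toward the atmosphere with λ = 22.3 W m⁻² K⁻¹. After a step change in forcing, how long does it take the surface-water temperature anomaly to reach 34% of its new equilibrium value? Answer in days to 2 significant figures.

Areal heat capacity C = ρ c_p D = 1000 × 4190 × 20.5 = 8.59×10^7 J/(m²·K).
τ = C / λ = 8.59×10^7 / 22.3 = 3.85×10^6 s.
Fraction reached: 1 − e^(−t/τ) = 0.34 ⇒ t = −τ ln(1 − 0.34) = τ × 0.416.
t = 1.60×10^6 s = 18.5 days.

19 days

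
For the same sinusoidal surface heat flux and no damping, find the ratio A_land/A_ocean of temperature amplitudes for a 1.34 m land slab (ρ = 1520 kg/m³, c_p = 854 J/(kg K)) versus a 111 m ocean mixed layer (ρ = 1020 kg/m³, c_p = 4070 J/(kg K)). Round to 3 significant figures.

C_ocean = 1020 × 4070 × 111 = 4.61×10^8 J/(m²·K).
C_land = 1520 × 854 × 1.34 = 1.74×10^6 J/(m²·K).
Undamped amplitude ∝ 1/C, so A_land/A_ocean = C_ocean/C_land = 265.

265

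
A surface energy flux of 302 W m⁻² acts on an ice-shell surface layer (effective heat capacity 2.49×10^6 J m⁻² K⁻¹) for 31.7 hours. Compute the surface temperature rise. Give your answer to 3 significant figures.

13.8 K

Areal heat capacity C = 2.49×10^6 J m⁻² K⁻¹ (given).
Net heat input Q = F Δt = 302 × (31.7 hours × 3600 s/hour) = 3.45×10^7 J/m².
ΔT = Q / C = 3.45×10^7 / 2.49×10^6 = 13.8 K.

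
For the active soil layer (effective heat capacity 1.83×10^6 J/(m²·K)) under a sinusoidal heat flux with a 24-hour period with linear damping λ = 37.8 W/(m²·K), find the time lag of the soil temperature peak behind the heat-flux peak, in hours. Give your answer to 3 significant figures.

4.94 hours

Areal heat capacity C = 1.83×10^6 J/(m²·K) (given).
ω = 2π / 86400 s = 7.27×10^-5 s⁻¹.
Phase lag φ = arctan(Cω/λ) = arctan(133/37.8) = 1.29 rad.
Time lag = φ / ω = 1.29 / 7.27×10^-5 = 17800 s = 4.94 hours.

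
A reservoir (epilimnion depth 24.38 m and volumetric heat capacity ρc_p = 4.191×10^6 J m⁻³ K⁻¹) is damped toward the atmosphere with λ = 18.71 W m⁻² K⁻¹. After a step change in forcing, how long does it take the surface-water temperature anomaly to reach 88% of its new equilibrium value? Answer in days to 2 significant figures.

Areal heat capacity C = ρc_p × D = 4.191×10^6 × 24.38 = 1.02×10^8 J/(m^2 K).
τ = C / λ = 1.02×10^8 / 18.71 = 5.46×10^6 s.
Fraction reached: 1 − e^(−t/τ) = 0.88 ⇒ t = −τ ln(1 − 0.88) = τ × 2.12.
t = 1.16×10^7 s = 134 days.

130 days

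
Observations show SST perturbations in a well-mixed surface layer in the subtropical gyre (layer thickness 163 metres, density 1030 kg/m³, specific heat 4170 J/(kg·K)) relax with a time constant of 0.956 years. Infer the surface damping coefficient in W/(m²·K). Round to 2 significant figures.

Areal heat capacity C = ρ c_p D = 1030 × 4170 × 163 = 7.00×10^8 J/(m²·K).
τ = 0.956 years = 3.02×10^7 s.
λ = C / τ = 7.00×10^8 / 3.02×10^7 = 23.2 W/(m²·K).

23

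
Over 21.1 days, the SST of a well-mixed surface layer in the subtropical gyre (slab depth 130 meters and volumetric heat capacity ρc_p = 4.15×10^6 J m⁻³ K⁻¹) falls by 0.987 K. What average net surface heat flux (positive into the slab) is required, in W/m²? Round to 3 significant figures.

Areal heat capacity C = ρc_p × D = 4.15×10^6 × 130 = 5.40×10^8 J/(m^2 K).
Required heat per unit area: Q = C ΔT = 5.40×10^8 × -0.987 = -5.32×10^8 J/m².
Flux F = Q / Δt = -5.32×10^8 / 1.82×10^6 s = -292 W/m².

-292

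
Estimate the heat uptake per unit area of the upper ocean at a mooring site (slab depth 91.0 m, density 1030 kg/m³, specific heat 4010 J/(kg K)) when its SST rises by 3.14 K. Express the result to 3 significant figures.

1.18×10^9

Areal heat capacity C = ρ c_p D = 1030 × 4010 × 91.0 = 3.76×10^8 J/(m²·K).
ΔQ = C ΔT = 3.76×10^8 × 3.14 = 1.18×10^9 J/m².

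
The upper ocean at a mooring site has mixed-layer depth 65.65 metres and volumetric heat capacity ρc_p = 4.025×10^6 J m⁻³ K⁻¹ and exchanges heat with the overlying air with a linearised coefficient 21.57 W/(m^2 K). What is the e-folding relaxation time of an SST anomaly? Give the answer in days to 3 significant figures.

Areal heat capacity C = ρc_p × D = 4.025×10^6 × 65.65 = 2.64×10^8 J m⁻² K⁻¹.
Relaxation time τ = C / λ = 2.64×10^8 / 21.57 = 1.23×10^7 s.
In days: 1.23×10^7 s / (86400 s/day) = 142 days.

142 days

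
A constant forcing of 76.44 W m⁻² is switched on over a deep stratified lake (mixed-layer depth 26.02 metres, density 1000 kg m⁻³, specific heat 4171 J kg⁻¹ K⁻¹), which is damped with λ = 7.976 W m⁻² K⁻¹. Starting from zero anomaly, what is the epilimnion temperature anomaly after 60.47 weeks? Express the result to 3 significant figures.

Areal heat capacity C = ρ c_p D = 1000 × 4171 × 26.02 = 1.09×10^8 J/(m²·K).
τ = C / λ = 1.09×10^8 / 7.976 = 1.36×10^7 s.
Equilibrium anomaly ΔT_eq = F / λ = 76.44 / 7.976 = 9.58 K.
t = 60.47 weeks = 3.66×10^7 s, so t/τ = 2.69.
ΔT(t) = ΔT_eq (1 − e^(−t/τ)) = 9.58 × (1 − e^−2.69) = 8.93 K.

8.93 K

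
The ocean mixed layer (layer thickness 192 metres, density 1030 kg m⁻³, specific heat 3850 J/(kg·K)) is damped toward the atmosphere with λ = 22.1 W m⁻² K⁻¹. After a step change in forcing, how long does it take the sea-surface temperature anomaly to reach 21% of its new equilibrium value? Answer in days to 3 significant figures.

Areal heat capacity C = ρ c_p D = 1030 × 3850 × 192 = 7.61×10^8 J m⁻² K⁻¹.
τ = C / λ = 7.61×10^8 / 22.1 = 3.45×10^7 s.
Fraction reached: 1 − e^(−t/τ) = 0.21 ⇒ t = −τ ln(1 − 0.21) = τ × 0.236.
t = 8.12×10^6 s = 94.0 days.

94.0 days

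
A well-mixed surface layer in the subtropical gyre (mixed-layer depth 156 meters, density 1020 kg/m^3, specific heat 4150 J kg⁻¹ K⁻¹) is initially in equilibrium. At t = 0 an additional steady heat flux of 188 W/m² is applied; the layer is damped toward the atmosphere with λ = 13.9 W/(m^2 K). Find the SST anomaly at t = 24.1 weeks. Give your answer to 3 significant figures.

Areal heat capacity C = ρ c_p D = 1020 × 4150 × 156 = 6.60×10^8 J/(m²·K).
τ = C / λ = 6.60×10^8 / 13.9 = 4.75×10^7 s.
Equilibrium anomaly ΔT_eq = F / λ = 188 / 13.9 = 13.5 K.
t = 24.1 weeks = 1.46×10^7 s, so t/τ = 0.307.
ΔT(t) = ΔT_eq (1 − e^(−t/τ)) = 13.5 × (1 − e^−0.307) = 3.57 K.

3.57 K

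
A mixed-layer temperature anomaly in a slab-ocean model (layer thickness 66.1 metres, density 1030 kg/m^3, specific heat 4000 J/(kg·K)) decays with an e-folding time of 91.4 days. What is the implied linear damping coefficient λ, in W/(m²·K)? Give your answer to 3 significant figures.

34.5

Areal heat capacity C = ρ c_p D = 1030 × 4000 × 66.1 = 2.72×10^8 J/(m^2 K).
τ = 91.4 days = 7.90×10^6 s.
λ = C / τ = 2.72×10^8 / 7.90×10^6 = 34.5 W/(m²·K).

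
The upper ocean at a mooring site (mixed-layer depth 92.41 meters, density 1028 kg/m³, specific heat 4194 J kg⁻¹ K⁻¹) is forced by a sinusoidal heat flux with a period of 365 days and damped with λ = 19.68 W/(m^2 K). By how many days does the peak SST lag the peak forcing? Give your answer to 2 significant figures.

Areal heat capacity C = ρ c_p D = 1028 × 4194 × 92.41 = 3.98×10^8 J/(m²·K).
ω = 2π / 3.15×10^7 s = 1.99×10^-7 s⁻¹.
Phase lag φ = arctan(Cω/λ) = arctan(79.4/19.68) = 1.33 rad.
Time lag = φ / ω = 1.33 / 1.99×10^-7 = 6.66×10^6 s = 77.1 days.

77 days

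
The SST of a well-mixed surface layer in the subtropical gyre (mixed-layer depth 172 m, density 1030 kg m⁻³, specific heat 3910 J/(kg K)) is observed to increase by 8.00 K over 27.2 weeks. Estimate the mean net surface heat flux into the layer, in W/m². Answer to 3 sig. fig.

337

Areal heat capacity C = ρ c_p D = 1030 × 3910 × 172 = 6.93×10^8 J/(m^2 K).
Required heat per unit area: Q = C ΔT = 6.93×10^8 × 8.00 = 5.54×10^9 J/m².
Flux F = Q / Δt = 5.54×10^9 / 1.65×10^7 s = 337 W/m².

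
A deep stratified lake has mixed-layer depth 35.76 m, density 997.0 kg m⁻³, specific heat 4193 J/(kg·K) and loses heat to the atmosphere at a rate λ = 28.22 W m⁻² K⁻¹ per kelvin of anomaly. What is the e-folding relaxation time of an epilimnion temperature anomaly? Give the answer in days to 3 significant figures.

Areal heat capacity C = ρ c_p D = 997.0 × 4193 × 35.76 = 1.49×10^8 J m⁻² K⁻¹.
Relaxation time τ = C / λ = 1.49×10^8 / 28.22 = 5.30×10^6 s.
In days: 5.30×10^6 s / (86400 s/day) = 61.3 days.

61.3 days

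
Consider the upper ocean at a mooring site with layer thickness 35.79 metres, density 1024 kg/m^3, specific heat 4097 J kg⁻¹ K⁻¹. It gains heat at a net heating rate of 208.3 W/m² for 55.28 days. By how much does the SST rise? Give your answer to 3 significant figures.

Areal heat capacity C = ρ c_p D = 1024 × 4097 × 35.79 = 1.50×10^8 J m⁻² K⁻¹.
Net heat input Q = F Δt = 208.3 × (55.28 days × 86400 s/day) = 9.95×10^8 J/m².
ΔT = Q / C = 9.95×10^8 / 1.50×10^8 = 6.63 K.

6.63 K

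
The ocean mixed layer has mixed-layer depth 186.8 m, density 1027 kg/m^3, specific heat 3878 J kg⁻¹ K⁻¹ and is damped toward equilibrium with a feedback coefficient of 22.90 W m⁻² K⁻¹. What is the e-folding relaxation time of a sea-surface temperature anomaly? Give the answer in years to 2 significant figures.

1.0 years

Areal heat capacity C = ρ c_p D = 1027 × 3878 × 186.8 = 7.44×10^8 J m⁻² K⁻¹.
Relaxation time τ = C / λ = 7.44×10^8 / 22.90 = 3.25×10^7 s.
In years: 3.25×10^7 s / (3.156×10^7 s/year) = 1.03 years.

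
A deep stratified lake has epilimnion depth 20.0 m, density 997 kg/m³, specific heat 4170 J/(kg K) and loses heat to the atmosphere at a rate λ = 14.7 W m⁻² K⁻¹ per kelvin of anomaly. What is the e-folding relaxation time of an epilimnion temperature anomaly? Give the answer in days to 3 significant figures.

65.5 days

Areal heat capacity C = ρ c_p D = 997 × 4170 × 20.0 = 8.31×10^7 J m⁻² K⁻¹.
Relaxation time τ = C / λ = 8.31×10^7 / 14.7 = 5.66×10^6 s.
In days: 5.66×10^6 s / (86400 s/day) = 65.5 days.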